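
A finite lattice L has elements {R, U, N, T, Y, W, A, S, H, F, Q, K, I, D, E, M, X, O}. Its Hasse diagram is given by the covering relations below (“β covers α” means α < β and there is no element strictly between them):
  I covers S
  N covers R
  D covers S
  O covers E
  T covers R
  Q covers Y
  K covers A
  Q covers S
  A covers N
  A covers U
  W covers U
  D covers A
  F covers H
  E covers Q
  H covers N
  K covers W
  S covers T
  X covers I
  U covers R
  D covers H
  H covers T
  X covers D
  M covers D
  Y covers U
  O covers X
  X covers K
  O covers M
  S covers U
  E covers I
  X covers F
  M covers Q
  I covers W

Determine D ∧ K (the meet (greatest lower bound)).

Common lower bounds of {D, K}: A, N, R, U.
The greatest among these is A.

A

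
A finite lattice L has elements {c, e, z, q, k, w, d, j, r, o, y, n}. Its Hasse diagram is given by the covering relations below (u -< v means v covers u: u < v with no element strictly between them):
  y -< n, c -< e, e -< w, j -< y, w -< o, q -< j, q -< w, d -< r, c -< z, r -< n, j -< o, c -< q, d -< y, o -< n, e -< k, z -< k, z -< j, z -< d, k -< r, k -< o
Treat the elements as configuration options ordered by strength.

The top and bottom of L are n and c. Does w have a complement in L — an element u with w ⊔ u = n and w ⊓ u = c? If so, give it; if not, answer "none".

d

Need u with w ∨ u = n and w ∧ u = c.
Checking each element gives: d.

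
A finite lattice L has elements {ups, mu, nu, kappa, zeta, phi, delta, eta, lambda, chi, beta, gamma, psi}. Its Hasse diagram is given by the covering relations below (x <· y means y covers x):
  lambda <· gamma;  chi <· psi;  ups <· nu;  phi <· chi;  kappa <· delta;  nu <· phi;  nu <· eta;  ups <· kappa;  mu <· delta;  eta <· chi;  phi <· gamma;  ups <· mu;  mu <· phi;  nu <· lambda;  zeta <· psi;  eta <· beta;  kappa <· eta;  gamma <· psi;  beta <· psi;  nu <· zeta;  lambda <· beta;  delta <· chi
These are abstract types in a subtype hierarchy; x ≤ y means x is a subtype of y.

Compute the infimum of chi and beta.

eta

Common lower bounds of {chi, beta}: eta, kappa, nu, ups.
The greatest among these is eta.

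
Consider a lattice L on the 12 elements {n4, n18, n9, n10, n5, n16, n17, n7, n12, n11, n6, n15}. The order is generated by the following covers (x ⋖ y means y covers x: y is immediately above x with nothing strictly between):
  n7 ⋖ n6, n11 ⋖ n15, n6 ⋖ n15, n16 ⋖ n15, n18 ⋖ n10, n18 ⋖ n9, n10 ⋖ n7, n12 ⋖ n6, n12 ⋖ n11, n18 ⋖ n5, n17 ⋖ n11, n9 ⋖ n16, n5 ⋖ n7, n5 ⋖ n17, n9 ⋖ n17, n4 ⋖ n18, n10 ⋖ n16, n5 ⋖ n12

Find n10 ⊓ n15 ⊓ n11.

n18

Common lower bounds of {n10, n15, n11}: n18, n4.
The greatest among these is n18.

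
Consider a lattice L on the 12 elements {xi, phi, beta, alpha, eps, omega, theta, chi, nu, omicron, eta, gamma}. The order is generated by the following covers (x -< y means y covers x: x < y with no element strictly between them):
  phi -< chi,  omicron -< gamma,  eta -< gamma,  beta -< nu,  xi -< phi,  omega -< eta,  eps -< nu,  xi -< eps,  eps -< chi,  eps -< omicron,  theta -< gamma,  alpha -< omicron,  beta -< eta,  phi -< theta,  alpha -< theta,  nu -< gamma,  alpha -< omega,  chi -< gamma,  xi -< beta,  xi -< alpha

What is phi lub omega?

gamma

Common upper bounds of {phi, omega}: gamma.
The least among these is gamma.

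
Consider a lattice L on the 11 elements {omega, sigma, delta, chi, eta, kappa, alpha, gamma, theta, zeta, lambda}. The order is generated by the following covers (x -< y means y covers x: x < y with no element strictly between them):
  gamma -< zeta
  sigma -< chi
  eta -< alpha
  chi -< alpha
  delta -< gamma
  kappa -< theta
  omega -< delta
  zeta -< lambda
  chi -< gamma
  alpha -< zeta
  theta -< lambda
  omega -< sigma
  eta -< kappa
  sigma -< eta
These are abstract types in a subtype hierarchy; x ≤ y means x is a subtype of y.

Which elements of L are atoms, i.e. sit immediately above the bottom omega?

The atoms are exactly the elements that cover omega: delta, sigma.

delta, sigma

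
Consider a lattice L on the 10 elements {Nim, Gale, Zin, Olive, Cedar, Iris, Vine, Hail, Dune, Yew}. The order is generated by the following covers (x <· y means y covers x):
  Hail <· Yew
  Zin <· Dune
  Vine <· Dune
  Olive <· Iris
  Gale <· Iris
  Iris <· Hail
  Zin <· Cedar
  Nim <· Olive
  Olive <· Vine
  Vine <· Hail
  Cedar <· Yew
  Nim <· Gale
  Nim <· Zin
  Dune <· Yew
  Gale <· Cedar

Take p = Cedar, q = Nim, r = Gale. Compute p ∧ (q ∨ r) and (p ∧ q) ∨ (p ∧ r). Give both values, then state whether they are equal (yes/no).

q ∨ r = Gale, so p ∧ (q ∨ r) = Cedar ∧ Gale = Gale.
p ∧ q = Nim and p ∧ r = Gale, so (p ∧ q) ∨ (p ∧ r) = Nim ∨ Gale = Gale.
Equal: yes.

Gale; Gale; yes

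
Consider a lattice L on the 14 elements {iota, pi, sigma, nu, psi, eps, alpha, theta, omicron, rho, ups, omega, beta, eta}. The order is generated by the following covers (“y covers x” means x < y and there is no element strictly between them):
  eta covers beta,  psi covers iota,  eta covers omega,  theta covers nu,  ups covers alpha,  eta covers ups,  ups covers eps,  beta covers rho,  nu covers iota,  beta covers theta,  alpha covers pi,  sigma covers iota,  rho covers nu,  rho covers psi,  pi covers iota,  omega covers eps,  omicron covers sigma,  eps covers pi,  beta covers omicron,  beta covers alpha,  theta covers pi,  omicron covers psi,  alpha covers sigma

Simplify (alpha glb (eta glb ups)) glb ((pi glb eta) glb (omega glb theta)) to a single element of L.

pi

eta ∧ ups = ups
alpha ∧ ups = alpha
pi ∧ eta = pi
omega ∧ theta = pi
pi ∧ pi = pi
alpha ∧ pi = pi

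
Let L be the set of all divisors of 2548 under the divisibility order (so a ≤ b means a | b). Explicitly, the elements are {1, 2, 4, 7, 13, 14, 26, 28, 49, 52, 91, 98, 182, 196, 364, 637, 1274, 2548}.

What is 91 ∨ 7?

In the divisibility order, the join is the least common multiple: lcm(91, 7) = 91.

91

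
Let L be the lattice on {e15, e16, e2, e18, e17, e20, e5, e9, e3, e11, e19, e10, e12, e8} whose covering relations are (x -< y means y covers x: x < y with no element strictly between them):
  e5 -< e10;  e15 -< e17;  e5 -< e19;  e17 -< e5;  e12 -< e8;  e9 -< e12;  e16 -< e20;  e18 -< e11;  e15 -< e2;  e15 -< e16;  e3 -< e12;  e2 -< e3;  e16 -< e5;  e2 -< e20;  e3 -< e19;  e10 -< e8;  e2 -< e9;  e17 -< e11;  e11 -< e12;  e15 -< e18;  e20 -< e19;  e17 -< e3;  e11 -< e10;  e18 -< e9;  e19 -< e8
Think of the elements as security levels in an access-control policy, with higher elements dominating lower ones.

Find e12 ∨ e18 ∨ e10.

Common upper bounds of {e12, e18, e10}: e8.
The least among these is e8.

e8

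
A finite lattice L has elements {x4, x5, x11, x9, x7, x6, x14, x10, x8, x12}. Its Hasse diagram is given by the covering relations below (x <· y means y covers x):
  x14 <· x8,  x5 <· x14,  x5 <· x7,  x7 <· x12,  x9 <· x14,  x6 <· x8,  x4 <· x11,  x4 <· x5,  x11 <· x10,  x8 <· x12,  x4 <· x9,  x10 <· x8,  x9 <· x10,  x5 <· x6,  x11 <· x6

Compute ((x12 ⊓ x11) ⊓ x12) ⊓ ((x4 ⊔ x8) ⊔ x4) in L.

x12 ∧ x11 = x11
x11 ∧ x12 = x11
x4 ∨ x8 = x8
x8 ∨ x4 = x8
x11 ∧ x8 = x11

x11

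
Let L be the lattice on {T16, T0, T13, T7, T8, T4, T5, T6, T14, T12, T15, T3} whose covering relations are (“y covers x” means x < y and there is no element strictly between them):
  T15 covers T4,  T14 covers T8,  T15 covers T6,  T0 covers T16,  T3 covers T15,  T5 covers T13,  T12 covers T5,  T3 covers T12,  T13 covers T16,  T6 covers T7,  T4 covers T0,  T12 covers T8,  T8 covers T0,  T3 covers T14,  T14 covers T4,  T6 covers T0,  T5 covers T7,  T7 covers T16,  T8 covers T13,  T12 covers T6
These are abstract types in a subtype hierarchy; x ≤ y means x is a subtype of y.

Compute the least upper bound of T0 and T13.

T8

Common upper bounds of {T0, T13}: T12, T14, T3, T8.
The least among these is T8.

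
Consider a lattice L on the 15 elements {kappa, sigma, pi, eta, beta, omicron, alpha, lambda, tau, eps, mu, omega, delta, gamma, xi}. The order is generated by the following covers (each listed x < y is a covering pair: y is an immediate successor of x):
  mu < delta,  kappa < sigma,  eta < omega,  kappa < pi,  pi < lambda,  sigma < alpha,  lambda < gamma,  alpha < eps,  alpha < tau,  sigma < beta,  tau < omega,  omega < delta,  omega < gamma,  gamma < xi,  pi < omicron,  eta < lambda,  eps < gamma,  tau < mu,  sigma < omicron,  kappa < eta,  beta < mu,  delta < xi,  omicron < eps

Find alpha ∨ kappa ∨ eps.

Common upper bounds of {alpha, kappa, eps}: eps, gamma, xi.
The least among these is eps.

eps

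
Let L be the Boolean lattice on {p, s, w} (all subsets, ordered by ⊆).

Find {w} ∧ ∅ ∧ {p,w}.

Common lower bounds of {{w}, ∅, {p,w}}: ∅.
The greatest among these is ∅.

∅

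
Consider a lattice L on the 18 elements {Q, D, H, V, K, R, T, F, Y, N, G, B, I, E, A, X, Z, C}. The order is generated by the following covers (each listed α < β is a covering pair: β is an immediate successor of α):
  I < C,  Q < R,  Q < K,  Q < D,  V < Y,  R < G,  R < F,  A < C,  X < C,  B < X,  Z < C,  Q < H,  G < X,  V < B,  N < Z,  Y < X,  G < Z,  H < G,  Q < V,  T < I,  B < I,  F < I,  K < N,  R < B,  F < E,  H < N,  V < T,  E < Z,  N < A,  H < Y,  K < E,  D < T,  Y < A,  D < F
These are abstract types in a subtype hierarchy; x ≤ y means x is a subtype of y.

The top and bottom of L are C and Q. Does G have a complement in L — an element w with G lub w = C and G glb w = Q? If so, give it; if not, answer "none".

Need w with G ∨ w = C and G ∧ w = Q.
Checking each element gives: T.

T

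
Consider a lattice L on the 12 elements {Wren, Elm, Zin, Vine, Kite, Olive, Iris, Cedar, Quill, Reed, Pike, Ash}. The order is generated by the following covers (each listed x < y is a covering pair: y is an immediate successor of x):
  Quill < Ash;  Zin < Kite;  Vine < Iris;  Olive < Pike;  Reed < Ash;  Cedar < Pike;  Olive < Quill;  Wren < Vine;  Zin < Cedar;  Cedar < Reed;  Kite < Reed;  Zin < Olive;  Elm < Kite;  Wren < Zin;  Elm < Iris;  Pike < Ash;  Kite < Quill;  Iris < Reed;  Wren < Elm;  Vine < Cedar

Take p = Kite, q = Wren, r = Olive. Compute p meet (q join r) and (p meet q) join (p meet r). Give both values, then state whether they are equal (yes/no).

Zin; Zin; yes

q join r = Olive, so p meet (q join r) = Kite meet Olive = Zin.
p meet q = Wren and p meet r = Zin, so (p meet q) join (p meet r) = Wren join Zin = Zin.
Equal: yes.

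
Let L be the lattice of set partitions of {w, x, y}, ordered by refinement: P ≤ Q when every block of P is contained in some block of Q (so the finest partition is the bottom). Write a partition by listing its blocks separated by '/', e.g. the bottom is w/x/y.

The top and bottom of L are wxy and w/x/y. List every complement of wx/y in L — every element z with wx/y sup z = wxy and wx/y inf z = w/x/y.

w/xy, wy/x

Need z with wx/y ∨ z = wxy and wx/y ∧ z = w/x/y.
Checking each element gives: w/xy, wy/x.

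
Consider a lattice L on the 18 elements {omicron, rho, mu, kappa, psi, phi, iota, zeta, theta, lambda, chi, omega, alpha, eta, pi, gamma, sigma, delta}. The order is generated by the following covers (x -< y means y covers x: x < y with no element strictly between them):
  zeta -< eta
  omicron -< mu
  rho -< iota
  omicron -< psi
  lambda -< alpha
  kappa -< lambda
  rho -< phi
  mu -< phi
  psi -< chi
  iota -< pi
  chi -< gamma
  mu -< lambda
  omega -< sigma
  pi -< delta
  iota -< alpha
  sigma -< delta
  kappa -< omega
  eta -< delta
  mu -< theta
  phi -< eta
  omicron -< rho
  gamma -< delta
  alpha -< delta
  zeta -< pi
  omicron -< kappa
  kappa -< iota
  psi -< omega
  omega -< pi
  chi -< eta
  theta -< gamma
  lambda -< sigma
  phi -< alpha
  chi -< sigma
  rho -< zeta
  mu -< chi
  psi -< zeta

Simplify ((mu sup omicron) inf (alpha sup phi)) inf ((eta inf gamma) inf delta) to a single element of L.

mu ∨ omicron = mu
alpha ∨ phi = alpha
mu ∧ alpha = mu
eta ∧ gamma = chi
chi ∧ delta = chi
mu ∧ chi = mu

mu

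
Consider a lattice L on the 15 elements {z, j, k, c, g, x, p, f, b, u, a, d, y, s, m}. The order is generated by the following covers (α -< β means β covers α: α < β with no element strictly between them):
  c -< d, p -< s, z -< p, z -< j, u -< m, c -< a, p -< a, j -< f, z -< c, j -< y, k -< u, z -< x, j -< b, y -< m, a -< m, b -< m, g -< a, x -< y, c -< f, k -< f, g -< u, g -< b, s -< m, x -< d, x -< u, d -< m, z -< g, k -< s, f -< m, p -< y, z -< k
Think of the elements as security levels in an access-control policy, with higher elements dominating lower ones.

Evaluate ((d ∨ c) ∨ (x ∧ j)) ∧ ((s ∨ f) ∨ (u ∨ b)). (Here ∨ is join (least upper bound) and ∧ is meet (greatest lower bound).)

d

d ∨ c = d
x ∧ j = z
d ∨ z = d
s ∨ f = m
u ∨ b = m
m ∨ m = m
d ∧ m = d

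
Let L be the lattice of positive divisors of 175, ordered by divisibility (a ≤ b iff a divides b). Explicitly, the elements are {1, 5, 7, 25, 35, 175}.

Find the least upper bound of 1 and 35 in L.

Common upper bounds of {1, 35}: 175, 35.
The least among these is 35.

35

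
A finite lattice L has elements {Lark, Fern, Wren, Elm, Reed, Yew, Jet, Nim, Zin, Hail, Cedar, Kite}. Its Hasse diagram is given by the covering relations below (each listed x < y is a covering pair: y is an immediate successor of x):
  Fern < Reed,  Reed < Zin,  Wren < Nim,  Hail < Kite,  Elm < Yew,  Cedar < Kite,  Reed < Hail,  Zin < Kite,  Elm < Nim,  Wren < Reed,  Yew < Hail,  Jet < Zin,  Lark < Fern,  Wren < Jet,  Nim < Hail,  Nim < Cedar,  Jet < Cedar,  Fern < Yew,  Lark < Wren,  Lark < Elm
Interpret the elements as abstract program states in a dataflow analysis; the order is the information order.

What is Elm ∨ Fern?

Yew

Common upper bounds of {Elm, Fern}: Hail, Kite, Yew.
The least among these is Yew.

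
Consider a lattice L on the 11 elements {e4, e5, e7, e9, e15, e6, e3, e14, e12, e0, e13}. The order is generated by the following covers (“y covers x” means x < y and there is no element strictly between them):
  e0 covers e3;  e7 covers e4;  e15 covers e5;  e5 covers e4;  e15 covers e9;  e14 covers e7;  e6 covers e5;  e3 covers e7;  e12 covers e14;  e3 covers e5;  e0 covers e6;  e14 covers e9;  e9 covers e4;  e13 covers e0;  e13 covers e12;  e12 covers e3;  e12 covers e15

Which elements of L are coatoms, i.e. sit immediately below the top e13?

e0, e12

The coatoms are exactly the elements covered by e13: e0, e12.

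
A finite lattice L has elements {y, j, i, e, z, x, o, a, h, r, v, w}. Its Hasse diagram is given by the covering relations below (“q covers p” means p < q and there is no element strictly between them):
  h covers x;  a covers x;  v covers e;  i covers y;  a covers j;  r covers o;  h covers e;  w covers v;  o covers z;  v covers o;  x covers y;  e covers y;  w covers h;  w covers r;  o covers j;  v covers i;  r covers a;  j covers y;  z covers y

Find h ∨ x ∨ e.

Common upper bounds of {h, x, e}: h, w.
The least among these is h.

h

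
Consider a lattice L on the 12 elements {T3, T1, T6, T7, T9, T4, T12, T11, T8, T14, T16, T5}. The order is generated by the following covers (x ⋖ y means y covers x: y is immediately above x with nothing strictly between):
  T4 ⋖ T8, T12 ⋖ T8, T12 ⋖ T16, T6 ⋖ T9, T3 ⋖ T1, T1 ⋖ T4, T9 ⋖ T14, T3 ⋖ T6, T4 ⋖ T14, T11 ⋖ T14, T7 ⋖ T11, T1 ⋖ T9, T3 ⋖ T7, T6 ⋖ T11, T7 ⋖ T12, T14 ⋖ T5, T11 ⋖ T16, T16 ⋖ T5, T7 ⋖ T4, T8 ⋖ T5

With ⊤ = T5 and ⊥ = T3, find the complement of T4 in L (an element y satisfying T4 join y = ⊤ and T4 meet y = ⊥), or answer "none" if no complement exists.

none

For every candidate y, either T4 ∨ y ≠ T5 or T4 ∧ y ≠ T3; no complement exists.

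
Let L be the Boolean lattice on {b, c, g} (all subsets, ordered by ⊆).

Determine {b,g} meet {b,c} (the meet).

{b}

Under ⊆, meet is intersection: {b,g} ∩ {b,c} = {b}.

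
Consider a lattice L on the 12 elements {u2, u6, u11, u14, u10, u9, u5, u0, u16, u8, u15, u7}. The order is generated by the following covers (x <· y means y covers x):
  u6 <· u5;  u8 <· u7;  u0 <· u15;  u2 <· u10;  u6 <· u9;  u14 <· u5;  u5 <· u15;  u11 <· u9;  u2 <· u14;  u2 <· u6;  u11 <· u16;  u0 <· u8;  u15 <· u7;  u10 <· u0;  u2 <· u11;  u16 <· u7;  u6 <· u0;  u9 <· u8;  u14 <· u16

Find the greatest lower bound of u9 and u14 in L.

u2

Common lower bounds of {u9, u14}: u2.
The greatest among these is u2.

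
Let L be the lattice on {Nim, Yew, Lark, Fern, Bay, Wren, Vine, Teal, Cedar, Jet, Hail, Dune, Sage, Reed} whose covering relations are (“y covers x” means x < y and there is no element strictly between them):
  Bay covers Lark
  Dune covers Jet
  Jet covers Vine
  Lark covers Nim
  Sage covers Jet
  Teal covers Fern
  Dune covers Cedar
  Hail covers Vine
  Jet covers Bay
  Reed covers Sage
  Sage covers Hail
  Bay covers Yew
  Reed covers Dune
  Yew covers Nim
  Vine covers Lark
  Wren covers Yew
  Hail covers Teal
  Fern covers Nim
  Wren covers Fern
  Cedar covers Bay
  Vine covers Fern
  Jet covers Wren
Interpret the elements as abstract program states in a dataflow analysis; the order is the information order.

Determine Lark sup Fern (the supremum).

Common upper bounds of {Lark, Fern}: Dune, Hail, Jet, Reed, Sage, Vine.
The least among these is Vine.

Vine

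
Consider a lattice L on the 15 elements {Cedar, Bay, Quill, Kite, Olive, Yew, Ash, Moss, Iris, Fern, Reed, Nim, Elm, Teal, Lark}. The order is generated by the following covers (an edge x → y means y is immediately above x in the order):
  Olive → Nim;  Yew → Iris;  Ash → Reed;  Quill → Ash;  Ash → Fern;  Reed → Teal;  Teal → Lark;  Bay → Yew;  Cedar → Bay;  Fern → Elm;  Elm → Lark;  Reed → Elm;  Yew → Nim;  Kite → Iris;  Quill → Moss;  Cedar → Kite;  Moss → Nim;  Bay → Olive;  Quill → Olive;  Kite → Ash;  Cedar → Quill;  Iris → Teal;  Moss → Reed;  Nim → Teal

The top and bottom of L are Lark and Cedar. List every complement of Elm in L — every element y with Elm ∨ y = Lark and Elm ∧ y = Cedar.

Bay, Yew

Need y with Elm ∨ y = Lark and Elm ∧ y = Cedar.
Checking each element gives: Bay, Yew.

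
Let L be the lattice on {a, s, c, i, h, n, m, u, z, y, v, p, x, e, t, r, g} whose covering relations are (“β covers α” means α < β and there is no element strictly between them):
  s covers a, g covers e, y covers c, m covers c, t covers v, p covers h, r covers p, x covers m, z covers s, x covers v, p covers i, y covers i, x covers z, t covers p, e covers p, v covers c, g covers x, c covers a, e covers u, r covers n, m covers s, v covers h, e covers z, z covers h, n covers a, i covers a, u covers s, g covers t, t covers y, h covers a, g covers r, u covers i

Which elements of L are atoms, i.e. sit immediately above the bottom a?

c, h, i, n, s

The atoms are exactly the elements that cover a: c, h, i, n, s.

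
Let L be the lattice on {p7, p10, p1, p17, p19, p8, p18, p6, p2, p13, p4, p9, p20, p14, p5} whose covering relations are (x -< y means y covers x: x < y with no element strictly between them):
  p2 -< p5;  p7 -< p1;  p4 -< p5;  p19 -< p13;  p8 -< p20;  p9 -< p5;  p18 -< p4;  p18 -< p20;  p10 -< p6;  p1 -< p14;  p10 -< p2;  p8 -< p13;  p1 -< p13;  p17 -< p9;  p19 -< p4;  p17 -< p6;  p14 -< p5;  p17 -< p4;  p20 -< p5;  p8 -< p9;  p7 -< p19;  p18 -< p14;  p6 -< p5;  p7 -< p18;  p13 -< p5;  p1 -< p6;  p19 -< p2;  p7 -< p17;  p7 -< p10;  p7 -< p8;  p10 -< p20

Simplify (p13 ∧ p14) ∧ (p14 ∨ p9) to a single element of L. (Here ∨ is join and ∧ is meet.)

p1

p13 ∧ p14 = p1
p14 ∨ p9 = p5
p1 ∧ p5 = p1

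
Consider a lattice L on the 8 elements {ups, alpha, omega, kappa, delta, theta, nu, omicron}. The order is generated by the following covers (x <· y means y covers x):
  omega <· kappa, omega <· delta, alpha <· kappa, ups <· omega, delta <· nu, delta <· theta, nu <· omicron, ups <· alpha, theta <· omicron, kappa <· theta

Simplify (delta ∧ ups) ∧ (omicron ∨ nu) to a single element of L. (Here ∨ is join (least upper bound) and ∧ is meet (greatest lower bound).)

delta ∧ ups = ups
omicron ∨ nu = omicron
ups ∧ omicron = ups

ups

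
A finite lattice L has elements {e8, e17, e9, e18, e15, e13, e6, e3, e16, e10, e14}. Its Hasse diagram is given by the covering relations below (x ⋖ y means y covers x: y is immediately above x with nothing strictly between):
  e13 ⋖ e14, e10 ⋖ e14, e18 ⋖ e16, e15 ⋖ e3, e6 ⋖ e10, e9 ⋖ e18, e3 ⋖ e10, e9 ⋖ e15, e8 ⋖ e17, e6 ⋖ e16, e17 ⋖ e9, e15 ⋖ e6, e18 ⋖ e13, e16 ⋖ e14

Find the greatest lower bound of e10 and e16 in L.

e6

Common lower bounds of {e10, e16}: e15, e17, e6, e8, e9.
The greatest among these is e6.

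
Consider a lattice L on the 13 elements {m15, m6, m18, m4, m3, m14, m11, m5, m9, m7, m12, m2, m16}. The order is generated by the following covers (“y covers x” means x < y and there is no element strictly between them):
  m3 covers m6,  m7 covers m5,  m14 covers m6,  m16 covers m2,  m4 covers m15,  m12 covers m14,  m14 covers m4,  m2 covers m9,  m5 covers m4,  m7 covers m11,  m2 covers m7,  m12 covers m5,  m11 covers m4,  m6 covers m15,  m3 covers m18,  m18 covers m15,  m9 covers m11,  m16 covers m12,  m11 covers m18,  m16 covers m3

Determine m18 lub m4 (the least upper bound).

m11

Common upper bounds of {m18, m4}: m11, m16, m2, m7, m9.
The least among these is m11.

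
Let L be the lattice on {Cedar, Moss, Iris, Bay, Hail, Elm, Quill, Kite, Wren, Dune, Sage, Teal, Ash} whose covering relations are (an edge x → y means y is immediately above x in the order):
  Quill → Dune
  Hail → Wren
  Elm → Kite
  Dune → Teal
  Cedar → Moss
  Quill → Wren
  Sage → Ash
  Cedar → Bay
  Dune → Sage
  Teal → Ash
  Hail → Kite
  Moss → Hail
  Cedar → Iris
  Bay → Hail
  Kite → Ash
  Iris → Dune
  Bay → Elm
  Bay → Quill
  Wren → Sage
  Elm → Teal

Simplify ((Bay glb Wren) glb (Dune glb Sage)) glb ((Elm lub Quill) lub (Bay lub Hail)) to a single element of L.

Bay ∧ Wren = Bay
Dune ∧ Sage = Dune
Bay ∧ Dune = Bay
Elm ∨ Quill = Teal
Bay ∨ Hail = Hail
Teal ∨ Hail = Ash
Bay ∧ Ash = Bay

Bay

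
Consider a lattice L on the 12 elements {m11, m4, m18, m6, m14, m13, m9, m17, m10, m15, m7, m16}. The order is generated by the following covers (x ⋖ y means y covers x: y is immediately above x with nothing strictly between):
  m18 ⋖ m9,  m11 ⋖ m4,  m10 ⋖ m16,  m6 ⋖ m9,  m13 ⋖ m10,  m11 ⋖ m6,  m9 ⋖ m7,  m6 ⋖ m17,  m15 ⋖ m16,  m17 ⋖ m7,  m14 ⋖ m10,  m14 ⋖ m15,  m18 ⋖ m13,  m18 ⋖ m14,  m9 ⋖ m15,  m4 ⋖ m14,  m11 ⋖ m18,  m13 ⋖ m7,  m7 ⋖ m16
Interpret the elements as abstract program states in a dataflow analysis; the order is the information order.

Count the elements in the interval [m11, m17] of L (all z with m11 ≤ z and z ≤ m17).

The interval [m11, m17] = {m11, m17, m6}, which has 3 elements.

3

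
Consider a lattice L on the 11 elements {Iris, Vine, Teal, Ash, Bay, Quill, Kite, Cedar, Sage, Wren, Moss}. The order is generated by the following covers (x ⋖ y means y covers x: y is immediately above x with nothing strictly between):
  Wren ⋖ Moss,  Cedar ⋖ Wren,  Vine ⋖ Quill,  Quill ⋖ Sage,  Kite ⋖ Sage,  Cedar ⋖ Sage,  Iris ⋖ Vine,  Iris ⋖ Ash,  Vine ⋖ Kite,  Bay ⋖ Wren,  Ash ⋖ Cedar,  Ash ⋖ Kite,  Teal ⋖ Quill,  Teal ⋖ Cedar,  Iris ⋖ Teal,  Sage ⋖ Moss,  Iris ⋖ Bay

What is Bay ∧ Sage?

Common lower bounds of {Bay, Sage}: Iris.
The greatest among these is Iris.

Iris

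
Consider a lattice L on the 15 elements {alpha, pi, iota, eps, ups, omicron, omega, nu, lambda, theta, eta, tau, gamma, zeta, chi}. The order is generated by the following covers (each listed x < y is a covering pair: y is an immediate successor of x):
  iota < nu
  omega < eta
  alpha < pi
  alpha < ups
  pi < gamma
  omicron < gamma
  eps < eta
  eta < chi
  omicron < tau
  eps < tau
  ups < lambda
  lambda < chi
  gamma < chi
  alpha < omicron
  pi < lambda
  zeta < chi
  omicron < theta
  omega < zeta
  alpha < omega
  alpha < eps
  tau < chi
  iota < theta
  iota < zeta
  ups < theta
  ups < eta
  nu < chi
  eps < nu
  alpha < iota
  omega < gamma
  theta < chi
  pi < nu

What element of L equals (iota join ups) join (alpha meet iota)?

iota ∨ ups = theta
alpha ∧ iota = alpha
theta ∨ alpha = theta

theta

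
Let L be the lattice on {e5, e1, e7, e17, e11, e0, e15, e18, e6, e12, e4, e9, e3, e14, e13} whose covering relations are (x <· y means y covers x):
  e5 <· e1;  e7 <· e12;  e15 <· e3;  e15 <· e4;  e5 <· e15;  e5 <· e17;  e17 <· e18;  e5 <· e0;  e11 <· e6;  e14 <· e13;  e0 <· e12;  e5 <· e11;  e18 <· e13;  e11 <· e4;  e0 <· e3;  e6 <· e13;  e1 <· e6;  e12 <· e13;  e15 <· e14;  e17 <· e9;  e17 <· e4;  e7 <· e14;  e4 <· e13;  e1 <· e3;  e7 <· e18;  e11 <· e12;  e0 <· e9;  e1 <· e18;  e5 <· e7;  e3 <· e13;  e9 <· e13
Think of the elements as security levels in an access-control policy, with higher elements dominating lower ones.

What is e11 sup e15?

Common upper bounds of {e11, e15}: e13, e4.
The least among these is e4.

e4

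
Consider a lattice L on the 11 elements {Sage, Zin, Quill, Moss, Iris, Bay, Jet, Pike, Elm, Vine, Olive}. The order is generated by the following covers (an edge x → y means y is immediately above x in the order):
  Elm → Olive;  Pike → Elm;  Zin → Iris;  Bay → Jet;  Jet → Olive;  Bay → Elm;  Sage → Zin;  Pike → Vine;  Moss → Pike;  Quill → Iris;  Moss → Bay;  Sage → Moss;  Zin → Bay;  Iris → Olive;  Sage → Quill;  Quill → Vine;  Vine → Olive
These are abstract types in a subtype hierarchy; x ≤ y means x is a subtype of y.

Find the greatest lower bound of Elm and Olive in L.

Common lower bounds of {Elm, Olive}: Bay, Elm, Moss, Pike, Sage, Zin.
The greatest among these is Elm.

Elm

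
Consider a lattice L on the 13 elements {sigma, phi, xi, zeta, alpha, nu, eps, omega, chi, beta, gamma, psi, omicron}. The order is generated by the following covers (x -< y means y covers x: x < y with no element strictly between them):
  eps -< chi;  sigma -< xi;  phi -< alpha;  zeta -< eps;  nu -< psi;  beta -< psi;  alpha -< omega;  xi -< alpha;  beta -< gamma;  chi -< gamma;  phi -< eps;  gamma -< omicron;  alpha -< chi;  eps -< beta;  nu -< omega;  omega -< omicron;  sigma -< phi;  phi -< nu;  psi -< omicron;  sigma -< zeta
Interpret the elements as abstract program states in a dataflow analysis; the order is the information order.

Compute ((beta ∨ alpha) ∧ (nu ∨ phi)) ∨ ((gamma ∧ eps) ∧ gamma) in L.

beta ∨ alpha = gamma
nu ∨ phi = nu
gamma ∧ nu = phi
gamma ∧ eps = eps
eps ∧ gamma = eps
phi ∨ eps = eps

eps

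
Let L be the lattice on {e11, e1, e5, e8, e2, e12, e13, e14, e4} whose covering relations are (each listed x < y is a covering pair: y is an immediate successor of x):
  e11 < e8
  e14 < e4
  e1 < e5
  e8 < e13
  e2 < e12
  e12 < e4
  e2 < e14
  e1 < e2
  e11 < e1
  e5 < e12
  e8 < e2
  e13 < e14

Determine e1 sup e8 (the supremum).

Common upper bounds of {e1, e8}: e12, e14, e2, e4.
The least among these is e2.

e2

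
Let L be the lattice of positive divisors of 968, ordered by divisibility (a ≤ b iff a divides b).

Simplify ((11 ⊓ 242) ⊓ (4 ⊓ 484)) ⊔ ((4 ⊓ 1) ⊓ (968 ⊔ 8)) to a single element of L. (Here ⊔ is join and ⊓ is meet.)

11 ∧ 242 = 11
4 ∧ 484 = 4
11 ∧ 4 = 1
4 ∧ 1 = 1
968 ∨ 8 = 968
1 ∧ 968 = 1
1 ∨ 1 = 1

1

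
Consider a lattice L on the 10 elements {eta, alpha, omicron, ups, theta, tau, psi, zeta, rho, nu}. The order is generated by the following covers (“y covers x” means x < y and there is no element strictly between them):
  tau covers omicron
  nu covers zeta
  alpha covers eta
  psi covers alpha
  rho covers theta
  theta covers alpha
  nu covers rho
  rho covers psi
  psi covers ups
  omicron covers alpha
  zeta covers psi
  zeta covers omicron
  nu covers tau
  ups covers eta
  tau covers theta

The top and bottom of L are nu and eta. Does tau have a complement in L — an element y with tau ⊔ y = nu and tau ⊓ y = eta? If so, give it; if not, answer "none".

Need y with tau ∨ y = nu and tau ∧ y = eta.
Checking each element gives: ups.

ups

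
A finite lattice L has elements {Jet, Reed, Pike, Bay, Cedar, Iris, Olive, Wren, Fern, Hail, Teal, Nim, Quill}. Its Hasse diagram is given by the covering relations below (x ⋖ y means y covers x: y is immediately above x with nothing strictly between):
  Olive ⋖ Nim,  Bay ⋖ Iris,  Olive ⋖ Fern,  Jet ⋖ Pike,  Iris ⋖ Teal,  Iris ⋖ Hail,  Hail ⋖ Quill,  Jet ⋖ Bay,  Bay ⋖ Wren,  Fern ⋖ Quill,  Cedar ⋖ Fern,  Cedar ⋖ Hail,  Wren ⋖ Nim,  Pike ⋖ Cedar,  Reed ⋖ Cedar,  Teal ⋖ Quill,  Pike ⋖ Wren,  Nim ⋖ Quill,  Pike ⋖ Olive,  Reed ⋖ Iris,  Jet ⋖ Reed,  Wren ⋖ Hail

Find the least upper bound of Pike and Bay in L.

Wren

Common upper bounds of {Pike, Bay}: Hail, Nim, Quill, Wren.
The least among these is Wren.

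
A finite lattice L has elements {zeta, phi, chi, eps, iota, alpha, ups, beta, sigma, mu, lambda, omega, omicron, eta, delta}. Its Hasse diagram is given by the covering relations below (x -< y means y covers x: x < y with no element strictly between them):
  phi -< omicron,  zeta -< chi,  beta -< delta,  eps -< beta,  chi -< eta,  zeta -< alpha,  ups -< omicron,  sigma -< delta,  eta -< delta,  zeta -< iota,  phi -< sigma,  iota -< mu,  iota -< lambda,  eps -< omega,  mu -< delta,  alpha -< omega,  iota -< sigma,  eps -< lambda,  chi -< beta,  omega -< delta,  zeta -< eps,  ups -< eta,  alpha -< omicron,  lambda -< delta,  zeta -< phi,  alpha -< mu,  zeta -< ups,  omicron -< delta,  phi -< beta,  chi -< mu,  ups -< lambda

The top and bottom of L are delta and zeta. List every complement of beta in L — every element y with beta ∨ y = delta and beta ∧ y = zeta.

Need y with beta ∨ y = delta and beta ∧ y = zeta.
Checking each element gives: alpha, iota, ups.

alpha, iota, ups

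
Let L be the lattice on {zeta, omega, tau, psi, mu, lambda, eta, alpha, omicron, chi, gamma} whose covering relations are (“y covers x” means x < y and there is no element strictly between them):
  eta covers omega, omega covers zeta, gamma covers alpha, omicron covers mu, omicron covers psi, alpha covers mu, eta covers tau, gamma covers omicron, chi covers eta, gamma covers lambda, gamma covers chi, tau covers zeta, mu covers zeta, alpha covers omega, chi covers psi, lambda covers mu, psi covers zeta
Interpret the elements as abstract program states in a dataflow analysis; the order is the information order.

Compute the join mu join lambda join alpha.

Common upper bounds of {mu, lambda, alpha}: gamma.
The least among these is gamma.

gamma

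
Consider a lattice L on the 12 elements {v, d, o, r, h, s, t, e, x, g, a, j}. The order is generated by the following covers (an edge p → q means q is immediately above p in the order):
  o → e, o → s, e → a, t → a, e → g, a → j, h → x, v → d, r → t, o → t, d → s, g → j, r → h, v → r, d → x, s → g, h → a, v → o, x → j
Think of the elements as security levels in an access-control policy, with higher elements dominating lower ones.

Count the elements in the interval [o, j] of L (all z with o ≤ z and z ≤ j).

The interval [o, j] = {a, e, g, j, o, s, t}, which has 7 elements.

7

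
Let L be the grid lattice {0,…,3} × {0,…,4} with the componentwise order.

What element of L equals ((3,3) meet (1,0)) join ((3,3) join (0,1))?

(3,3) ∧ (1,0) = (1,0)
(3,3) ∨ (0,1) = (3,3)
(1,0) ∨ (3,3) = (3,3)

(3,3)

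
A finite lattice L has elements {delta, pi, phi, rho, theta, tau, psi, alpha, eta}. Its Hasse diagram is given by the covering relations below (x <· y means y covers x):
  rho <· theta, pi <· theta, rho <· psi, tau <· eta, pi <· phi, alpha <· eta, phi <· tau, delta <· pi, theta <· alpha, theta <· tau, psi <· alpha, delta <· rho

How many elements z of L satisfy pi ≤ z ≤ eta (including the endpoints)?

6

The interval [pi, eta] = {alpha, eta, phi, pi, tau, theta}, which has 6 elements.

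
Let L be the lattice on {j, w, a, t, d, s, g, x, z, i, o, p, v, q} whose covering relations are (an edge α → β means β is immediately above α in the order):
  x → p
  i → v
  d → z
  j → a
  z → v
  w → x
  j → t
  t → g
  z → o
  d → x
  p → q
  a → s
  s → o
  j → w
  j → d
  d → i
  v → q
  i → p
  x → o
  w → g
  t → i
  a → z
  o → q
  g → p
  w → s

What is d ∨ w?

x

Common upper bounds of {d, w}: o, p, q, x.
The least among these is x.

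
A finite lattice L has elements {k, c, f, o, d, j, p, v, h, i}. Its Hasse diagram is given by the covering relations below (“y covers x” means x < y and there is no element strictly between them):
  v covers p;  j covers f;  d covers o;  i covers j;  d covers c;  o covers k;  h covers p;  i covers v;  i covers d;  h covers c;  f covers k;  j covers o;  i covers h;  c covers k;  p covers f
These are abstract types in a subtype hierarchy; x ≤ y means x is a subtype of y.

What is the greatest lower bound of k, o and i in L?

Common lower bounds of {k, o, i}: k.
The greatest among these is k.

k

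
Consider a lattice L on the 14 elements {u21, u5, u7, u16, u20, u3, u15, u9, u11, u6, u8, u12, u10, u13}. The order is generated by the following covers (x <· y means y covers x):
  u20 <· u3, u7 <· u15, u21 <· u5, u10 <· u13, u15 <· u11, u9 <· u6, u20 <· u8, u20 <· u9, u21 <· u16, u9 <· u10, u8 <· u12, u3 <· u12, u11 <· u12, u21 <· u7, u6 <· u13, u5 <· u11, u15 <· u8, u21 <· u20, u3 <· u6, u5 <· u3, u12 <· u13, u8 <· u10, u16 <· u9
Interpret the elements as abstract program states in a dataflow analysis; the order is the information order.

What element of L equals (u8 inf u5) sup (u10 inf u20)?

u8 ∧ u5 = u21
u10 ∧ u20 = u20
u21 ∨ u20 = u20

u20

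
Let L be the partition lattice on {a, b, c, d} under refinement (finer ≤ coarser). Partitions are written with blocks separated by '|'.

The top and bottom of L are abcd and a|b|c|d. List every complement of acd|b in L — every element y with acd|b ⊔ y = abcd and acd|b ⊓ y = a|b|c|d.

ab|c|d, a|bc|d, a|bd|c

Need y with acd|b ∨ y = abcd and acd|b ∧ y = a|b|c|d.
Checking each element gives: ab|c|d, a|bc|d, a|bd|c.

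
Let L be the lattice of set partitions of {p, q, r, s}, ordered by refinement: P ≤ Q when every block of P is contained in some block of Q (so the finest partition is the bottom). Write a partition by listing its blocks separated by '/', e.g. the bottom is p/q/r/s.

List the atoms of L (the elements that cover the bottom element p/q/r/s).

p/q/rs, p/qr/s, p/qs/r, pq/r/s, pr/q/s, ps/q/r

The atoms are exactly the elements that cover p/q/r/s: p/q/rs, p/qr/s, p/qs/r, pq/r/s, pr/q/s, ps/q/r.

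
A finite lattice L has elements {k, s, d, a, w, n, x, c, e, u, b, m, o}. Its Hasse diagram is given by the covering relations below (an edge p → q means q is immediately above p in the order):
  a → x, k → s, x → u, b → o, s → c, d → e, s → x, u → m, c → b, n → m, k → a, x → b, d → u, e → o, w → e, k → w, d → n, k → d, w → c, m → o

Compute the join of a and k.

a

Common upper bounds of {a, k}: a, b, m, o, u, x.
The least among these is a.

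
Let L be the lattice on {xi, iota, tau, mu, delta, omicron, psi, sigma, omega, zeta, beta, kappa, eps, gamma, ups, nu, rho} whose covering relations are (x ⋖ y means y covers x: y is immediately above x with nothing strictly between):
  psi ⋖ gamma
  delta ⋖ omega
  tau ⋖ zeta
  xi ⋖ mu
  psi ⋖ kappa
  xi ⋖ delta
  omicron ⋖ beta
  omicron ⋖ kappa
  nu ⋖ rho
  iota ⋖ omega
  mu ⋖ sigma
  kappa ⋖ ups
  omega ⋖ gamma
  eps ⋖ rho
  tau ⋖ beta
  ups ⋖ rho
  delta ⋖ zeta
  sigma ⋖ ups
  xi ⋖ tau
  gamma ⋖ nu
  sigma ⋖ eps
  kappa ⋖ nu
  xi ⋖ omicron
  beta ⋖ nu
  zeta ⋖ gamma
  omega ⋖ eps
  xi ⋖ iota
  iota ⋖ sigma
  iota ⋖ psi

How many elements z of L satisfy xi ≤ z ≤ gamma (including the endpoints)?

The interval [xi, gamma] = {delta, gamma, iota, omega, psi, tau, xi, zeta}, which has 8 elements.

8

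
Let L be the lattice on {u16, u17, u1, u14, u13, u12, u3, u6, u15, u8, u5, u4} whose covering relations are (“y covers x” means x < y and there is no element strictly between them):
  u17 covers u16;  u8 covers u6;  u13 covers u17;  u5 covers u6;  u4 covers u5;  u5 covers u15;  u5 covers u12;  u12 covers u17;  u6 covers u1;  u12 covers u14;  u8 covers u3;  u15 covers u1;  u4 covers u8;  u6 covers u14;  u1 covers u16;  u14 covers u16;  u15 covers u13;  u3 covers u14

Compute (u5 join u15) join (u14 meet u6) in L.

u5

u5 ∨ u15 = u5
u14 ∧ u6 = u14
u5 ∨ u14 = u5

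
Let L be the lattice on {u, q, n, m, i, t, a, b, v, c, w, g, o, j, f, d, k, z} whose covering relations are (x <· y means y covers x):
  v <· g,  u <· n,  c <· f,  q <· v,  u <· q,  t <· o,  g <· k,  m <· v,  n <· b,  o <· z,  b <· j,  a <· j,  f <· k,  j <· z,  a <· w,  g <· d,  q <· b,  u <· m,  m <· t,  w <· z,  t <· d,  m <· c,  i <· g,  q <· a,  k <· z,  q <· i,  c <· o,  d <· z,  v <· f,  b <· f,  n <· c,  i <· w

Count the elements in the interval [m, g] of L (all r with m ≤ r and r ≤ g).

The interval [m, g] = {g, m, v}, which has 3 elements.

3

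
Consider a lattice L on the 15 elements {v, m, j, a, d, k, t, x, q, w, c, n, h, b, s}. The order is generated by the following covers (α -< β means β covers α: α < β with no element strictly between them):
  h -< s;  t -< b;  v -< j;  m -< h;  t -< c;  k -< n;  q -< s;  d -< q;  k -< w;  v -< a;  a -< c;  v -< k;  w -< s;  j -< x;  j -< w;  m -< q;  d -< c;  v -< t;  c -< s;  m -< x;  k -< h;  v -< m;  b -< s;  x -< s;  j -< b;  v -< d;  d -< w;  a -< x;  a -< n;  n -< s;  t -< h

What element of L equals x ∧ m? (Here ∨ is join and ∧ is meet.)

m

x ∧ m = m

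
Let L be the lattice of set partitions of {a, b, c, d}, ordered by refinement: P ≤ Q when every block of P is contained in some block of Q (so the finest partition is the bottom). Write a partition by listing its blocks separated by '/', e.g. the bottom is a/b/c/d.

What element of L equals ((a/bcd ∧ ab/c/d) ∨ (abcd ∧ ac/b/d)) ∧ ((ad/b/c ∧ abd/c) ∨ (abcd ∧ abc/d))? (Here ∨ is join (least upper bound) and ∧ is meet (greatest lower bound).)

a/bcd ∧ ab/c/d = a/b/c/d
abcd ∧ ac/b/d = ac/b/d
a/b/c/d ∨ ac/b/d = ac/b/d
ad/b/c ∧ abd/c = ad/b/c
abcd ∧ abc/d = abc/d
ad/b/c ∨ abc/d = abcd
ac/b/d ∧ abcd = ac/b/d

ac/b/d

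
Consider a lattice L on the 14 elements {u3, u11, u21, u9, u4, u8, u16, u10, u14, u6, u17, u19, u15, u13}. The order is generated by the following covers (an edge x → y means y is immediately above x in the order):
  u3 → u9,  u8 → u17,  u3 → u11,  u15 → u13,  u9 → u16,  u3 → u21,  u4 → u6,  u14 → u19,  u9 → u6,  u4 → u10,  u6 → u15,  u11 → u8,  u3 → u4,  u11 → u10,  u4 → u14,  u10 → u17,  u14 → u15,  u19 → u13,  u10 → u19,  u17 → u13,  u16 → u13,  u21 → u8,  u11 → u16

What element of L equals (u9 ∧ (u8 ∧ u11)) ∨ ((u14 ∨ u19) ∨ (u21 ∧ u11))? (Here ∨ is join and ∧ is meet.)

u8 ∧ u11 = u11
u9 ∧ u11 = u3
u14 ∨ u19 = u19
u21 ∧ u11 = u3
u19 ∨ u3 = u19
u3 ∨ u19 = u19

u19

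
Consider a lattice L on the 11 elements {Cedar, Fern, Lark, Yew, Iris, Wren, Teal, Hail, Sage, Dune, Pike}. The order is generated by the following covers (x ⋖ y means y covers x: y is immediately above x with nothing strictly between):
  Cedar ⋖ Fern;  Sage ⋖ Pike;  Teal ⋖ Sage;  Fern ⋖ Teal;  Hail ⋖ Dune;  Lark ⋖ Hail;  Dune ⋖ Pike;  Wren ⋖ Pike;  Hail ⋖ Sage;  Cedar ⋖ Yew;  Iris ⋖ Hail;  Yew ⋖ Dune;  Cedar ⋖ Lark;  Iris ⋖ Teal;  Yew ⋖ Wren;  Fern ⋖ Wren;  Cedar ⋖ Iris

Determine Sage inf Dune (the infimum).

Common lower bounds of {Sage, Dune}: Cedar, Hail, Iris, Lark.
The greatest among these is Hail.

Hail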